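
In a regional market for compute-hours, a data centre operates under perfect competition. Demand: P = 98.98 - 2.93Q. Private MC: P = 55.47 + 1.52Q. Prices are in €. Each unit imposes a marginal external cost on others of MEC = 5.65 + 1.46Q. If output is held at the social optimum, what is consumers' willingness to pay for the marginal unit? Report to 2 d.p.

P = €80.21

Social marginal cost = private MC + MEC = 61.12 + 2.98Q.
Set SMC = demand: 61.12 + 2.98Q = 98.98 - 2.93Q → Q* = 6.4061.
Consumer price on the demand curve at Q*: 98.98 − 2.93×6.4061 = 80.2101.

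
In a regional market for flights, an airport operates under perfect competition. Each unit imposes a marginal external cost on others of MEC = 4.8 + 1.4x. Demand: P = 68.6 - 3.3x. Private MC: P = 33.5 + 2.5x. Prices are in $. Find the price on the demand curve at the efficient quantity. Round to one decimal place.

Social marginal cost = private MC + MEC = 38.3 + 3.9x.
Set SMC = demand: 38.3 + 3.9x = 68.6 - 3.3x → x* = 4.2083.
Consumer price on the demand curve at x*: 68.6 − 3.3×4.2083 = 54.7126.

P = $54.7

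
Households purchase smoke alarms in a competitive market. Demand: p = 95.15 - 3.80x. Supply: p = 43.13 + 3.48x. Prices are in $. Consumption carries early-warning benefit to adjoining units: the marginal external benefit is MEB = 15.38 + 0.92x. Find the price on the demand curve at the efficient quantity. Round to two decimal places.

P = $54.88

Social marginal benefit = demand + MEB = 110.53 - 2.88x.
Set SMB = MC: 110.53 - 2.88x = 43.13 + 3.48x → x* = 10.5975.
Consumer price on the demand curve at x*: 95.15 − 3.80×10.5975 = 54.8795.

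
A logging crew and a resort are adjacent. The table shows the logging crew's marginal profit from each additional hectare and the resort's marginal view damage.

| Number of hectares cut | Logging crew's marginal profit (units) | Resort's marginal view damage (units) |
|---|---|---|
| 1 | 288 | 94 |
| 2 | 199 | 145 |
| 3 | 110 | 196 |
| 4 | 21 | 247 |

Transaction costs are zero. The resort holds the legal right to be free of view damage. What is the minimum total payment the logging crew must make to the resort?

239

Efficient level: marginal profit ≥ marginal view damage through level 2, so k* = 2.
With the resort holding the right, the logging crew must at least compensate total damage at k*: 94 + 145 = 239.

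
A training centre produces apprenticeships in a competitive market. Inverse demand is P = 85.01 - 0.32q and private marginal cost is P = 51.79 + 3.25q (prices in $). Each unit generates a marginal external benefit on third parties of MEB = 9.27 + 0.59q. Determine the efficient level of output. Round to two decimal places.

Social marginal cost = private MC − MEB = 42.52 + 2.66q.
Set SMC = demand: 42.52 + 2.66q = 85.01 - 0.32q → q* = 14.2584.

q* = 14.26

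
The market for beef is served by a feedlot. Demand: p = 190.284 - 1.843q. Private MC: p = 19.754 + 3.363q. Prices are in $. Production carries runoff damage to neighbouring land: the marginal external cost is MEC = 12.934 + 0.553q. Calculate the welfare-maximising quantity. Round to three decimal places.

Social marginal cost = private MC + MEC = 32.688 + 3.916q.
Set SMC = demand: 32.688 + 3.916q = 190.284 - 1.843q → q* = 27.3652.

q* = 27.365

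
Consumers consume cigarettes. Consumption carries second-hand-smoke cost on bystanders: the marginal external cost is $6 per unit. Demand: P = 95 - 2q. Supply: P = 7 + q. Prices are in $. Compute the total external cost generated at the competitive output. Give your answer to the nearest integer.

$176

Market equilibrium (private): 7 + q = 95 - 2q → q_m = 29.3333.
Total external cost = MEC × q_m = 6 × 29.3333 = 175.9998.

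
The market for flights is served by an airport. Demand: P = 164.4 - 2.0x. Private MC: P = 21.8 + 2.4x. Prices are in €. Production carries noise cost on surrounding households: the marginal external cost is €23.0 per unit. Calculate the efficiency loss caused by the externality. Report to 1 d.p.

DWL = €60.1

Market equilibrium (private): 21.8 + 2.4x = 164.4 - 2.0x → x_m = 32.4091.
Social marginal cost = private MC + MEC = 44.8 + 2.4x.
Set SMC = demand: 44.8 + 2.4x = 164.4 - 2.0x → x* = 27.1818.
The welfare-loss triangle has base |x_m − x*| and height MEC(x_m) (the vertical gap between SMC and demand is zero at x* and MEC at x_m).
DWL = ½ × 5.2273 × 23.0000 = 60.1140.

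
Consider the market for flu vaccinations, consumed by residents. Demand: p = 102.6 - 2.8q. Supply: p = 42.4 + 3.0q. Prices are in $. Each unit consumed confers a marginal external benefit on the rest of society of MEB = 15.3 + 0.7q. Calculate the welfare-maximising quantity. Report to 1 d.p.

Social marginal benefit = demand + MEB = 117.9 - 2.1q.
Set SMB = MC: 117.9 - 2.1q = 42.4 + 3.0q → q* = 14.8039.

q* = 14.8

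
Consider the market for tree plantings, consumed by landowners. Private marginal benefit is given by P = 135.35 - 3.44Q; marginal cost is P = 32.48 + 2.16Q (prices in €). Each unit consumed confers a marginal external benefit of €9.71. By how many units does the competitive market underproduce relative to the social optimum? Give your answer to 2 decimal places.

Market equilibrium (private): 32.48 + 2.16Q = 135.35 - 3.44Q → Q_m = 18.3696.
Social marginal benefit = demand + MEB = 145.06 - 3.44Q.
Set SMB = MC: 145.06 - 3.44Q = 32.48 + 2.16Q → Q* = 20.1036.
Gap = |18.3696 − 20.1036| = 1.7340.

1.73 units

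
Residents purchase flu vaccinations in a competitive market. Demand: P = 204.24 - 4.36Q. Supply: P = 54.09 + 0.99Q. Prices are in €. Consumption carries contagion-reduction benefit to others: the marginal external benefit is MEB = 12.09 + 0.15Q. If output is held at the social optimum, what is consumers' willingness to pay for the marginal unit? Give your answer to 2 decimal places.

P = €68.21

Social marginal benefit = demand + MEB = 216.33 - 4.21Q.
Set SMB = MC: 216.33 - 4.21Q = 54.09 + 0.99Q → Q* = 31.2000.
Consumer price on the demand curve at Q*: 204.24 − 4.36×31.2000 = 68.2080.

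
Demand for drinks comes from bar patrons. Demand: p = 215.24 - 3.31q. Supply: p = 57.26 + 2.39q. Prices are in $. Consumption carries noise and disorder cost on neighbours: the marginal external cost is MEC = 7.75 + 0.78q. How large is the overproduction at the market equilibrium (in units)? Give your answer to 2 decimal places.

Market equilibrium (private): 57.26 + 2.39q = 215.24 - 3.31q → q_m = 27.7158.
Social marginal benefit = demand − MEC = 207.49 - 4.09q.
Set SMB = MC: 207.49 - 4.09q = 57.26 + 2.39q → q* = 23.1836.
Gap = |27.7158 − 23.1836| = 4.5322.

4.53 units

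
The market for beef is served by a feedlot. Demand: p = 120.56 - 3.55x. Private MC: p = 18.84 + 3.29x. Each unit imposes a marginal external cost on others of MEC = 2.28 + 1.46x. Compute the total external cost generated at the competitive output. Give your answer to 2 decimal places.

Market equilibrium (private): 18.84 + 3.29x = 120.56 - 3.55x → x_m = 14.8713.
Total external cost = ∫₀^{x_m} (2.28 + 1.46x) dx = 2.28×14.8713 + ½×1.46×14.8713² = 195.3501.

195.35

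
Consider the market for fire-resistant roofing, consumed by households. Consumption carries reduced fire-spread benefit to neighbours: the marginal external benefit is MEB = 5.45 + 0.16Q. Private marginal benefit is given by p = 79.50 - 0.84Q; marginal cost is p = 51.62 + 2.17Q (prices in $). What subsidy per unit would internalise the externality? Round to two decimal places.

subsidy = $7.32 per unit

Social marginal benefit = demand + MEB = 84.95 - 0.68Q.
Set SMB = MC: 84.95 - 0.68Q = 51.62 + 2.17Q → Q* = 11.6947.
The Pigouvian subsidy equals MEB at Q*: 5.45 + 0.16×11.6947 = 7.3212.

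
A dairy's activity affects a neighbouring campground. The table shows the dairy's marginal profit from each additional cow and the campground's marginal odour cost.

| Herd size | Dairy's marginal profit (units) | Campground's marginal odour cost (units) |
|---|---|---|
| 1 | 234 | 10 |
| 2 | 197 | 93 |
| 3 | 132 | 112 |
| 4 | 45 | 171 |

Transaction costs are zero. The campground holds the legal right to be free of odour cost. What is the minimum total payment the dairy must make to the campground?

Efficient level: marginal profit ≥ marginal odour cost through level 3, so k* = 3.
With the campground holding the right, the dairy must at least compensate total damage at k*: 10 + 93 + 112 = 215.

215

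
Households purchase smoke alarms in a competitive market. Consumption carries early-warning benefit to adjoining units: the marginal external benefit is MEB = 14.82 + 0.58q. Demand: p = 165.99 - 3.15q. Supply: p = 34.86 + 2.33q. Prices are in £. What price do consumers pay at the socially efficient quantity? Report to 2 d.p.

Social marginal benefit = demand + MEB = 180.81 - 2.57q.
Set SMB = MC: 180.81 - 2.57q = 34.86 + 2.33q → q* = 29.7857.
Consumer price on the demand curve at q*: 165.99 − 3.15×29.7857 = 72.1650.

P = £72.17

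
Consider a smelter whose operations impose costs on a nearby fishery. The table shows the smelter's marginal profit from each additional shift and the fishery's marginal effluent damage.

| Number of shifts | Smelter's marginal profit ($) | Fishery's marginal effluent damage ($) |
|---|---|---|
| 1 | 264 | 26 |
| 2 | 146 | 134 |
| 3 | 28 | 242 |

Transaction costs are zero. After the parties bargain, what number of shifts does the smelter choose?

2

Bargaining reaches the level where marginal profit last exceeds marginal effluent damage.
That holds through level 2 (146 ≥ 134) but not at 3 (28 < 242).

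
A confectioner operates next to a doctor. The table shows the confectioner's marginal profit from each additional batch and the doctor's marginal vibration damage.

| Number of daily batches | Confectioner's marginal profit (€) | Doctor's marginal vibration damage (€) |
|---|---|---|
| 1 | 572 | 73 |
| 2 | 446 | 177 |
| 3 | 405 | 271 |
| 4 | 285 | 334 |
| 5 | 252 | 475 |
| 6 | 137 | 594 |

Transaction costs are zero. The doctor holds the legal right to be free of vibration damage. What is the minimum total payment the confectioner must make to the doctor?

Efficient level: marginal profit ≥ marginal vibration damage through level 3, so k* = 3.
With the doctor holding the right, the confectioner must at least compensate total damage at k*: 73 + 177 + 271 = 521.

€521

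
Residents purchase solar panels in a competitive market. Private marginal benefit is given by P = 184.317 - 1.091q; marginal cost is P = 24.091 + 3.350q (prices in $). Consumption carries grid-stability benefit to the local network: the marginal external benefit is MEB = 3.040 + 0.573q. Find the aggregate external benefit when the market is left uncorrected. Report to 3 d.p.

Market equilibrium (private): 24.091 + 3.350q = 184.317 - 1.091q → q_m = 36.0788.
Total external benefit = ∫₀^{q_m} (3.040 + 0.573q) dq = 3.040×36.0788 + ½×0.573×36.0788² = 482.6108.

$482.611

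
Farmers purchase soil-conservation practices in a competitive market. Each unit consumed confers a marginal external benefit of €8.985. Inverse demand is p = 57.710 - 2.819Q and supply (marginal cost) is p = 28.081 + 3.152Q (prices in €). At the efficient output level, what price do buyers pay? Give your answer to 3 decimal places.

P = €39.480

Social marginal benefit = demand + MEB = 66.695 - 2.819Q.
Set SMB = MC: 66.695 - 2.819Q = 28.081 + 3.152Q → Q* = 6.4669.
Consumer price on the demand curve at Q*: 57.710 − 2.819×6.4669 = 39.4798.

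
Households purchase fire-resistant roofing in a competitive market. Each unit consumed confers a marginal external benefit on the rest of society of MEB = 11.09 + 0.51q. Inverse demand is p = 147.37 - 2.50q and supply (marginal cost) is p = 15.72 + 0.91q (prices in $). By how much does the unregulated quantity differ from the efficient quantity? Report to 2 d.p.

10.61 units

Market equilibrium (private): 15.72 + 0.91q = 147.37 - 2.50q → q_m = 38.6070.
Social marginal benefit = demand + MEB = 158.46 - 1.99q.
Set SMB = MC: 158.46 - 1.99q = 15.72 + 0.91q → q* = 49.2207.
Gap = |38.6070 − 49.2207| = 10.6137.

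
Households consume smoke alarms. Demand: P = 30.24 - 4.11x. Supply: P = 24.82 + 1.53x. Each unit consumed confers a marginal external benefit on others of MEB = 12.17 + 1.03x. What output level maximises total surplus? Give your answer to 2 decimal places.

Social marginal benefit = demand + MEB = 42.41 - 3.08x.
Set SMB = MC: 42.41 - 3.08x = 24.82 + 1.53x → x* = 3.8156.

x* = 3.82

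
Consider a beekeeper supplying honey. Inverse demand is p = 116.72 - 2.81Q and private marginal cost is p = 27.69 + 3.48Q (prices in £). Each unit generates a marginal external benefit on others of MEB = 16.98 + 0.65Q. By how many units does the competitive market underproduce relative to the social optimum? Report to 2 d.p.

4.64 units

Market equilibrium (private): 27.69 + 3.48Q = 116.72 - 2.81Q → Q_m = 14.1542.
Social marginal cost = private MC − MEB = 10.71 + 2.83Q.
Set SMC = demand: 10.71 + 2.83Q = 116.72 - 2.81Q → Q* = 18.7961.
Gap = |14.1542 − 18.7961| = 4.6419.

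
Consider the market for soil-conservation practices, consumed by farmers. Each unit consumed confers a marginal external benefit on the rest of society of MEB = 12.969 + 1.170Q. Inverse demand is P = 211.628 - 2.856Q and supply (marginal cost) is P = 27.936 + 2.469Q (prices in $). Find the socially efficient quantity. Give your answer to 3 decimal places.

Q* = 47.331

Social marginal benefit = demand + MEB = 224.597 - 1.686Q.
Set SMB = MC: 224.597 - 1.686Q = 27.936 + 2.469Q → Q* = 47.3312.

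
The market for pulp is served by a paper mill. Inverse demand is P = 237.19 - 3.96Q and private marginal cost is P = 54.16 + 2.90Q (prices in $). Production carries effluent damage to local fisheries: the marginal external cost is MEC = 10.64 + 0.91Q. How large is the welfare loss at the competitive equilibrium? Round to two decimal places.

DWL = $78.47

Market equilibrium (private): 54.16 + 2.90Q = 237.19 - 3.96Q → Q_m = 26.6808.
Social marginal cost = private MC + MEC = 64.80 + 3.81Q.
Set SMC = demand: 64.80 + 3.81Q = 237.19 - 3.96Q → Q* = 22.1866.
Height of the DWL triangle at Q_m is SMC(Q_m) − demand(Q_m) = MEC(Q_m) = 34.9195.
DWL = ½ × 4.4942 × 34.9195 = 78.4676.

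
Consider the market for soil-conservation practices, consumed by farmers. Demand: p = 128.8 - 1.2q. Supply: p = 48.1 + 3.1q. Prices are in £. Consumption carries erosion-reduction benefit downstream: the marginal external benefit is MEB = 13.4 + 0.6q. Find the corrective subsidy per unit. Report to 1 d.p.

subsidy = £28.7 per unit

Social marginal benefit = demand + MEB = 142.2 - 0.6q.
Set SMB = MC: 142.2 - 0.6q = 48.1 + 3.1q → q* = 25.4324.
The Pigouvian subsidy equals MEB at q*: 13.4 + 0.6×25.4324 = 28.6594.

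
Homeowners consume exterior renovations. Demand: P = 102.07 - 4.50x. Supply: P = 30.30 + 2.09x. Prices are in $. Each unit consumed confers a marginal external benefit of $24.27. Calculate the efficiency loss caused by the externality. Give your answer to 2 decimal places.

Market equilibrium (private): 30.30 + 2.09x = 102.07 - 4.50x → x_m = 10.8907.
Social marginal benefit = demand + MEB = 126.34 - 4.50x.
Set SMB = MC: 126.34 - 4.50x = 30.30 + 2.09x → x* = 14.5736.
The welfare-loss triangle has base |x_m − x*| and height MEB(x_m) (the vertical gap between SMB and MC is zero at x* and MEB at x_m).
DWL = ½ × 3.6829 × 24.2700 = 44.6920.

DWL = $44.69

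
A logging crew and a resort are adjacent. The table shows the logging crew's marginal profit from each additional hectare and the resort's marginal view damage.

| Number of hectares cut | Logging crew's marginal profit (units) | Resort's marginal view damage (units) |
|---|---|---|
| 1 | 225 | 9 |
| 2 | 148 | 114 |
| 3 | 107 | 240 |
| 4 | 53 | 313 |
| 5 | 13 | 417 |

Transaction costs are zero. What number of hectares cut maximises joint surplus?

2

Bargaining reaches the level where marginal profit last exceeds marginal view damage.
That holds through level 2 (148 ≥ 114) but not at 3 (107 < 240).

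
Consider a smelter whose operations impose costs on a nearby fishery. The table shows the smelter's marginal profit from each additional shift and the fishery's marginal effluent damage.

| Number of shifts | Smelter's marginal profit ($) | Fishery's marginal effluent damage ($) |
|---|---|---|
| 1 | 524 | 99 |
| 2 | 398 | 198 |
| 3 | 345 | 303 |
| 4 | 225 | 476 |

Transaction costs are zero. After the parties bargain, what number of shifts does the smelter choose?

Bargaining reaches the level where marginal profit last exceeds marginal effluent damage.
That holds through level 3 (345 ≥ 303) but not at 4 (225 < 476).

3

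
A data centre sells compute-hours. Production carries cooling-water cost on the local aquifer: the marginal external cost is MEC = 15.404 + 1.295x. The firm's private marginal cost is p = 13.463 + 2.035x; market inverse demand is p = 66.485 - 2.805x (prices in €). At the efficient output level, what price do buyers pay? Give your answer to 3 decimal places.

Social marginal cost = private MC + MEC = 28.867 + 3.330x.
Set SMC = demand: 28.867 + 3.330x = 66.485 - 2.805x → x* = 6.1317.
Consumer price on the demand curve at x*: 66.485 − 2.805×6.1317 = 49.2856.

P = €49.286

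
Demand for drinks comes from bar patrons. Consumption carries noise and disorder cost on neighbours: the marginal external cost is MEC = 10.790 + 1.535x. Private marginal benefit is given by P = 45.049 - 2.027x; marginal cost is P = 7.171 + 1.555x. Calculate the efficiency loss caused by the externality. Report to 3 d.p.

DWL = 71.349

Market equilibrium (private): 7.171 + 1.555x = 45.049 - 2.027x → x_m = 10.5745.
Social marginal benefit = demand − MEC = 34.259 - 3.562x.
Set SMB = MC: 34.259 - 3.562x = 7.171 + 1.555x → x* = 5.2937.
The welfare-loss triangle has base |x_m − x*| and height MEC(x_m) (the vertical gap between SMB and MC is zero at x* and MEC at x_m).
DWL = ½ × 5.2808 × 27.0219 = 71.3486.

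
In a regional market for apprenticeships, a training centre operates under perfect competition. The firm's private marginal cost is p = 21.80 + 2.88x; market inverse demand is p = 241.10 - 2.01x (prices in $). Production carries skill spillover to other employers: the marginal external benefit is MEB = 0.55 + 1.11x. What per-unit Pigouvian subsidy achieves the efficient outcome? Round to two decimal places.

Social marginal cost = private MC − MEB = 21.25 + 1.77x.
Set SMC = demand: 21.25 + 1.77x = 241.10 - 2.01x → x* = 58.1614.
The Pigouvian subsidy equals MEB at x*: 0.55 + 1.11×58.1614 = 65.1092.

subsidy = $65.11 per unit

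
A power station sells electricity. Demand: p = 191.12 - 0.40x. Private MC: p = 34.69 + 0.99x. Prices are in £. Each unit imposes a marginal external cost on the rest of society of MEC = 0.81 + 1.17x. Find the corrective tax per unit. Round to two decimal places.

Social marginal cost = private MC + MEC = 35.50 + 2.16x.
Set SMC = demand: 35.50 + 2.16x = 191.12 - 0.40x → x* = 60.7891.
The Pigouvian tax equals MEC at x*: 0.81 + 1.17×60.7891 = 71.9332.

tax = £71.93 per unit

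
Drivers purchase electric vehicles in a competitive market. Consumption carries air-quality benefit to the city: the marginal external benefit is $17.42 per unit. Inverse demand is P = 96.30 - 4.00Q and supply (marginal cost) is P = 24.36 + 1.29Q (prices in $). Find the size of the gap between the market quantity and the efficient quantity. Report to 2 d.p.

Market equilibrium (private): 24.36 + 1.29Q = 96.30 - 4.00Q → Q_m = 13.5992.
Social marginal benefit = demand + MEB = 113.72 - 4.00Q.
Set SMB = MC: 113.72 - 4.00Q = 24.36 + 1.29Q → Q* = 16.8922.
Gap = |13.5992 − 16.8922| = 3.2930.

3.29 units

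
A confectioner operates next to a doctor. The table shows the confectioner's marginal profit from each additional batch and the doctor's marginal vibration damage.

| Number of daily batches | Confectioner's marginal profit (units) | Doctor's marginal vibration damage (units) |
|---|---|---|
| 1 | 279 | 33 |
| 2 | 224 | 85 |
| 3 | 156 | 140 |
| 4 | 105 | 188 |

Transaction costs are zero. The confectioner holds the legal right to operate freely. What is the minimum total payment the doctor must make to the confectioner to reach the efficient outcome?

105

Left alone the confectioner would choose level 4 (marginal profit stays positive).
Efficient level: k* = 3 (marginal profit ≥ marginal vibration damage through 3).
The doctor must at least cover the confectioner's forgone profit from cutting 4→3: 105 = 105.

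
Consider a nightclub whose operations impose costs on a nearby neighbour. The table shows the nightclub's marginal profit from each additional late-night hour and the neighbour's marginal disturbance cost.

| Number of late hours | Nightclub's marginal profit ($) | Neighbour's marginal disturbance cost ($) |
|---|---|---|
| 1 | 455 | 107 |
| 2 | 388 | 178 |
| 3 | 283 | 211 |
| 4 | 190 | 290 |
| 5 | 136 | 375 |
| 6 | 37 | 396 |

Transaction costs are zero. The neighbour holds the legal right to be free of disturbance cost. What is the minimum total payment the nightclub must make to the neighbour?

Efficient level: marginal profit ≥ marginal disturbance cost through level 3, so k* = 3.
With the neighbour holding the right, the nightclub must at least compensate total damage at k*: 107 + 178 + 211 = 496.

$496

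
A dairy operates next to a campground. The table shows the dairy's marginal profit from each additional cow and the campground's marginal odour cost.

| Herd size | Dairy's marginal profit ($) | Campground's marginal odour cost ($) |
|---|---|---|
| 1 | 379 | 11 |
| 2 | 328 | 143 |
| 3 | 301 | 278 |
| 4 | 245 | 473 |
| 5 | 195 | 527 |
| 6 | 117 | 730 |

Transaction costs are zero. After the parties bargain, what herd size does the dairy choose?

3

Bargaining reaches the level where marginal profit last exceeds marginal odour cost.
That holds through level 3 (301 ≥ 278) but not at 4 (245 < 473).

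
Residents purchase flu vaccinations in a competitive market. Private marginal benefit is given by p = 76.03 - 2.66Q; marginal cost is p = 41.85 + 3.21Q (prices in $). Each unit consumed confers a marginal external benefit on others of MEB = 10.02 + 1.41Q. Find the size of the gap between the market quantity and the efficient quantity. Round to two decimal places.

4.09 units

Market equilibrium (private): 41.85 + 3.21Q = 76.03 - 2.66Q → Q_m = 5.8228.
Social marginal benefit = demand + MEB = 86.05 - 1.25Q.
Set SMB = MC: 86.05 - 1.25Q = 41.85 + 3.21Q → Q* = 9.9103.
Gap = |5.8228 − 9.9103| = 4.0875.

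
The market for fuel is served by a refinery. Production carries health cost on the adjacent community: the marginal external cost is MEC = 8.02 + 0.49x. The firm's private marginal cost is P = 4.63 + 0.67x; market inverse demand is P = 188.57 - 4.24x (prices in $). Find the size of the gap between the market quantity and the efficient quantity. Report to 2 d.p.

4.88 units

Market equilibrium (private): 4.63 + 0.67x = 188.57 - 4.24x → x_m = 37.4623.
Social marginal cost = private MC + MEC = 12.65 + 1.16x.
Set SMC = demand: 12.65 + 1.16x = 188.57 - 4.24x → x* = 32.5778.
Gap = |37.4623 − 32.5778| = 4.8845.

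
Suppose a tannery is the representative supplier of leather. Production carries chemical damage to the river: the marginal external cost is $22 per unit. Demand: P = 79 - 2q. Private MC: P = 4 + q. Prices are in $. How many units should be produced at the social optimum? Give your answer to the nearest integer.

q* = 18

Social marginal cost = private MC + MEC = 26 + q.
Set SMC = demand: 26 + q = 79 - 2q → q* = 17.6667.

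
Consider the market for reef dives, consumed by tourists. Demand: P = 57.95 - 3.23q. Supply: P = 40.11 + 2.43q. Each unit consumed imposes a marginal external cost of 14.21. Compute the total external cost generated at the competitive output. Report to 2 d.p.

44.79

Market equilibrium (private): 40.11 + 2.43q = 57.95 - 3.23q → q_m = 3.1519.
Total external cost = MEC × q_m = 14.21 × 3.1519 = 44.7885.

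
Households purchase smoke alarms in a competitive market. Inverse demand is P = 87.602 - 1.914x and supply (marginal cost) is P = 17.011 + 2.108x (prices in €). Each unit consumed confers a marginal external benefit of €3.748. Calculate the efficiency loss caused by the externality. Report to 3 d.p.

DWL = €1.746

Market equilibrium (private): 17.011 + 2.108x = 87.602 - 1.914x → x_m = 17.5512.
Social marginal benefit = demand + MEB = 91.350 - 1.914x.
Set SMB = MC: 91.350 - 1.914x = 17.011 + 2.108x → x* = 18.4831.
Height of the DWL triangle at x_m is SMB(x_m) − MC(x_m) = MEB(x_m) = 3.7480.
DWL = ½ × 0.9319 × 3.7480 = 1.7464.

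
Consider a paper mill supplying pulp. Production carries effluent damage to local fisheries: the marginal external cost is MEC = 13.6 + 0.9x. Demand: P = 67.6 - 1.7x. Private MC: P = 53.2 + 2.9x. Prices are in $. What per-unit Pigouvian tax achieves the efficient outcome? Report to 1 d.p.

tax = $13.7 per unit

Social marginal cost = private MC + MEC = 66.8 + 3.8x.
Set SMC = demand: 66.8 + 3.8x = 67.6 - 1.7x → x* = 0.1455.
The Pigouvian tax equals MEC at x*: 13.6 + 0.9×0.1455 = 13.7310.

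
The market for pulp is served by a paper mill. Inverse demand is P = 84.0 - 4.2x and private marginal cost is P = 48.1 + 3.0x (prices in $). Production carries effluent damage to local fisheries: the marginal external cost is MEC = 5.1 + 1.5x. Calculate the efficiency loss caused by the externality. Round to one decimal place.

DWL = $9.1

Market equilibrium (private): 48.1 + 3.0x = 84.0 - 4.2x → x_m = 4.9861.
Social marginal cost = private MC + MEC = 53.2 + 4.5x.
Set SMC = demand: 53.2 + 4.5x = 84.0 - 4.2x → x* = 3.5402.
The welfare-loss triangle has base |x_m − x*| and height MEC(x_m) (the vertical gap between SMC and demand is zero at x* and MEC at x_m).
DWL = ½ × 1.4459 × 12.5792 = 9.0941.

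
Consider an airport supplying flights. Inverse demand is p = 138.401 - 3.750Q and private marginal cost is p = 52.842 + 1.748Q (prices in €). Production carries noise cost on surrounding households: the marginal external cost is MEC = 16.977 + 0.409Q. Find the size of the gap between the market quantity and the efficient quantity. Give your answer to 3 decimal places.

Market equilibrium (private): 52.842 + 1.748Q = 138.401 - 3.750Q → Q_m = 15.5618.
Social marginal cost = private MC + MEC = 69.819 + 2.157Q.
Set SMC = demand: 69.819 + 2.157Q = 138.401 - 3.750Q → Q* = 11.6103.
Gap = |15.5618 − 11.6103| = 3.9515.

3.952 units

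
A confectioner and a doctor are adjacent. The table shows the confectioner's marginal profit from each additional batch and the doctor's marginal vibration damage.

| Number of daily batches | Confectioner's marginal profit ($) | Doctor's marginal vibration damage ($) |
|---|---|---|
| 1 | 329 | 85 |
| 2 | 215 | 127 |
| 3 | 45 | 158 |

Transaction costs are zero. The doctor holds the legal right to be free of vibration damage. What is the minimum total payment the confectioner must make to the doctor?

Efficient level: marginal profit ≥ marginal vibration damage through level 2, so k* = 2.
With the doctor holding the right, the confectioner must at least compensate total damage at k*: 85 + 127 = 212.

$212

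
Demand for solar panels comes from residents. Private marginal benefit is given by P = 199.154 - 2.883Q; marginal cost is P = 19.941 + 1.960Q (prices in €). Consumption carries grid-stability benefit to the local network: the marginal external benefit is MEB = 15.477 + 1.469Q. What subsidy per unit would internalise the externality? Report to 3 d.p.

subsidy = €100.243 per unit

Social marginal benefit = demand + MEB = 214.631 - 1.414Q.
Set SMB = MC: 214.631 - 1.414Q = 19.941 + 1.960Q → Q* = 57.7030.
The Pigouvian subsidy equals MEB at Q*: 15.477 + 1.469×57.7030 = 100.2427.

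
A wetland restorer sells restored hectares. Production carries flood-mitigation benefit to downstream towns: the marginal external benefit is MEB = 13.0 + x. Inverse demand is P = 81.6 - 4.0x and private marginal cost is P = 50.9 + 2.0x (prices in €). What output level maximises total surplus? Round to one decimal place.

Social marginal cost = private MC − MEB = 37.9 + x.
Set SMC = demand: 37.9 + x = 81.6 - 4.0x → x* = 8.7400.

x* = 8.7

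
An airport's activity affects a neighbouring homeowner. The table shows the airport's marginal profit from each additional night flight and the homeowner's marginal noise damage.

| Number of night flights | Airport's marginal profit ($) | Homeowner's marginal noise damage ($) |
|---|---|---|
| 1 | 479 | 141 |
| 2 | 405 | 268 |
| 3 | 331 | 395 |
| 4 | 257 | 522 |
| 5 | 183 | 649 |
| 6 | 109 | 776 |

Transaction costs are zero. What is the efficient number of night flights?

Bargaining reaches the level where marginal profit last exceeds marginal noise damage.
That holds through level 2 (405 ≥ 268) but not at 3 (331 < 395).

2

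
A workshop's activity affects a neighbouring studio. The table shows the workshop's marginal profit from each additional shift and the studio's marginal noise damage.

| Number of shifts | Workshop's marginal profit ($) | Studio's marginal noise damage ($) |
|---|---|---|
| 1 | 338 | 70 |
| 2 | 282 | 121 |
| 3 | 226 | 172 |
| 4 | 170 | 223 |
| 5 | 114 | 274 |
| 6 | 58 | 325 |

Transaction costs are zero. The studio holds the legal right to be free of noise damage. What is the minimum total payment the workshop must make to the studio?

$363

Efficient level: marginal profit ≥ marginal noise damage through level 3, so k* = 3.
With the studio holding the right, the workshop must at least compensate total damage at k*: 70 + 121 + 172 = 363.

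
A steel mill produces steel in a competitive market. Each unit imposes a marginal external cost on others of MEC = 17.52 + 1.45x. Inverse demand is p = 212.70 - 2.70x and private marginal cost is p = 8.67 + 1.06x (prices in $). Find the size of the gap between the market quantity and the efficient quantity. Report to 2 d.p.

18.46 units

Market equilibrium (private): 8.67 + 1.06x = 212.70 - 2.70x → x_m = 54.2633.
Social marginal cost = private MC + MEC = 26.19 + 2.51x.
Set SMC = demand: 26.19 + 2.51x = 212.70 - 2.70x → x* = 35.7985.
Gap = |54.2633 − 35.7985| = 18.4648.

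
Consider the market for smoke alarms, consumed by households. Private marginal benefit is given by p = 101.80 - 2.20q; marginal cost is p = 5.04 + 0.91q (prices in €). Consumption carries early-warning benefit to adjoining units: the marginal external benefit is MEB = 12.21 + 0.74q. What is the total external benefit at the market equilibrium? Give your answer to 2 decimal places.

Market equilibrium (private): 5.04 + 0.91q = 101.80 - 2.20q → q_m = 31.1125.
Total external benefit = ∫₀^{q_m} (12.21 + 0.74q) dq = 12.21×31.1125 + ½×0.74×31.1125² = 738.0391.

€738.04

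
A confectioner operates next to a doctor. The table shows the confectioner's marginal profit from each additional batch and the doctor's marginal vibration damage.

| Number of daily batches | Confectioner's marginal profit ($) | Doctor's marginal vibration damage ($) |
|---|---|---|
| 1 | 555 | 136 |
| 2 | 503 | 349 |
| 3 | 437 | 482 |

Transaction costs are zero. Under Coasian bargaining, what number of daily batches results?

2

Bargaining reaches the level where marginal profit last exceeds marginal vibration damage.
That holds through level 2 (503 ≥ 349) but not at 3 (437 < 482).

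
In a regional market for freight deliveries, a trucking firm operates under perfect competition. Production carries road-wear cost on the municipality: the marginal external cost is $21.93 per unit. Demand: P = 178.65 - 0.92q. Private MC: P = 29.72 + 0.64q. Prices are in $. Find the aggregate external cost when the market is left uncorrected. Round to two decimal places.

Market equilibrium (private): 29.72 + 0.64q = 178.65 - 0.92q → q_m = 95.4679.
Total external cost = MEC × q_m = 21.93 × 95.4679 = 2093.6110.

$2093.61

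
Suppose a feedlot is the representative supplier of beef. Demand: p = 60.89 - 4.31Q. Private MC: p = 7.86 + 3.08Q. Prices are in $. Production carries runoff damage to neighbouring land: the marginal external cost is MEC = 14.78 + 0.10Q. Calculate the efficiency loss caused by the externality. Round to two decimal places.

DWL = $16.03

Market equilibrium (private): 7.86 + 3.08Q = 60.89 - 4.31Q → Q_m = 7.1759.
Social marginal cost = private MC + MEC = 22.64 + 3.18Q.
Set SMC = demand: 22.64 + 3.18Q = 60.89 - 4.31Q → Q* = 5.1068.
The welfare-loss triangle has base |Q_m − Q*| and height MEC(Q_m) (the vertical gap between SMC and demand is zero at Q* and MEC at Q_m).
DWL = ½ × 2.0691 × 15.4976 = 16.0330.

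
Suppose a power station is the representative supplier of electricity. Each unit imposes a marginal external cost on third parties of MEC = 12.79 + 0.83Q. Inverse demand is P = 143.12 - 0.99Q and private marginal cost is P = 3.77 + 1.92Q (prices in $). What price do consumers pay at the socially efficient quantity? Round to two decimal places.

P = $109.62

Social marginal cost = private MC + MEC = 16.56 + 2.75Q.
Set SMC = demand: 16.56 + 2.75Q = 143.12 - 0.99Q → Q* = 33.8396.
Consumer price on the demand curve at Q*: 143.12 − 0.99×33.8396 = 109.6188.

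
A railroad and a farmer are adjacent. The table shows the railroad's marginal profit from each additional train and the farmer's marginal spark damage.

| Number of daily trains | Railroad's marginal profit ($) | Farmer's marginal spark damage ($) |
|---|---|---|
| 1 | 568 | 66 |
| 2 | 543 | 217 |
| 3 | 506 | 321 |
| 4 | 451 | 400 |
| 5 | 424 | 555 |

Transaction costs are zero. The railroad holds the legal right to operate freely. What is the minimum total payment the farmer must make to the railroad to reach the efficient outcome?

$424

Left alone the railroad would choose level 5 (marginal profit stays positive).
Efficient level: k* = 4 (marginal profit ≥ marginal spark damage through 4).
The farmer must at least cover the railroad's forgone profit from cutting 5→4: 424 = 424.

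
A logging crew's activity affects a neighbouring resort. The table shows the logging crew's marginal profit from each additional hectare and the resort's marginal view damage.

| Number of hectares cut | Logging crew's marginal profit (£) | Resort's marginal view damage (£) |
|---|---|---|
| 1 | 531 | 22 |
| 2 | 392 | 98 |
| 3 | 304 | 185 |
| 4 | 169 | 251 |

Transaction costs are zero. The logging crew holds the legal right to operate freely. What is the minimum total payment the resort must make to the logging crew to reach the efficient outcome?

Left alone the logging crew would choose level 4 (marginal profit stays positive).
Efficient level: k* = 3 (marginal profit ≥ marginal view damage through 3).
The resort must at least cover the logging crew's forgone profit from cutting 4→3: 169 = 169.

£169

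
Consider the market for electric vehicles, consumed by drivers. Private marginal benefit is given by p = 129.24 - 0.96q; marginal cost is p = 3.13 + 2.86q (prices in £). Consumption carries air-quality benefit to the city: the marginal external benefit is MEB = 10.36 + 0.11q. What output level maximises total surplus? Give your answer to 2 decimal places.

Social marginal benefit = demand + MEB = 139.60 - 0.85q.
Set SMB = MC: 139.60 - 0.85q = 3.13 + 2.86q → q* = 36.7844.

q* = 36.78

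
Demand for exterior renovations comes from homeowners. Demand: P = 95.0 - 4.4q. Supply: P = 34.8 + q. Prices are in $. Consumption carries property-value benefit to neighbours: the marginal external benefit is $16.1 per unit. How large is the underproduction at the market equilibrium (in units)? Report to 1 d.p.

3.0 units

Market equilibrium (private): 34.8 + q = 95.0 - 4.4q → q_m = 11.1481.
Social marginal benefit = demand + MEB = 111.1 - 4.4q.
Set SMB = MC: 111.1 - 4.4q = 34.8 + q → q* = 14.1296.
Gap = |11.1481 − 14.1296| = 2.9815.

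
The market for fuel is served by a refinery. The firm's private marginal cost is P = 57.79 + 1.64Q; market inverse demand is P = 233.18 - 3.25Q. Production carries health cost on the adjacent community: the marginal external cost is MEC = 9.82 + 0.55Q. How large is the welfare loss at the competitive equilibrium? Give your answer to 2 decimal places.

DWL = 80.24

Market equilibrium (private): 57.79 + 1.64Q = 233.18 - 3.25Q → Q_m = 35.8671.
Social marginal cost = private MC + MEC = 67.61 + 2.19Q.
Set SMC = demand: 67.61 + 2.19Q = 233.18 - 3.25Q → Q* = 30.4357.
The welfare-loss triangle has base |Q_m − Q*| and height MEC(Q_m) (the vertical gap between SMC and demand is zero at Q* and MEC at Q_m).
DWL = ½ × 5.4314 × 29.5469 = 80.2405.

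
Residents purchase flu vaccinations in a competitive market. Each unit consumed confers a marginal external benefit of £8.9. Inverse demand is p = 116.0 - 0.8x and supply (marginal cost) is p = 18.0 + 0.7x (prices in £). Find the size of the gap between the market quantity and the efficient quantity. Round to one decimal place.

5.9 units

Market equilibrium (private): 18.0 + 0.7x = 116.0 - 0.8x → x_m = 65.3333.
Social marginal benefit = demand + MEB = 124.9 - 0.8x.
Set SMB = MC: 124.9 - 0.8x = 18.0 + 0.7x → x* = 71.2667.
Gap = |65.3333 − 71.2667| = 5.9334.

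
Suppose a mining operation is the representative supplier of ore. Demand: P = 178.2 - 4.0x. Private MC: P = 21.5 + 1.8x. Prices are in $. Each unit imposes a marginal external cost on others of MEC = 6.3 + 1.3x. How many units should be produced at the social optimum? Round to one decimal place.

x* = 21.2

Social marginal cost = private MC + MEC = 27.8 + 3.1x.
Set SMC = demand: 27.8 + 3.1x = 178.2 - 4.0x → x* = 21.1831.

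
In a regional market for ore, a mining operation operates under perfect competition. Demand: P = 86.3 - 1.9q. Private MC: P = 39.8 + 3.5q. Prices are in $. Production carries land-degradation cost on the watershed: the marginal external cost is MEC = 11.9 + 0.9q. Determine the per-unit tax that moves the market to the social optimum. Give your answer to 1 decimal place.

tax = $16.8 per unit

Social marginal cost = private MC + MEC = 51.7 + 4.4q.
Set SMC = demand: 51.7 + 4.4q = 86.3 - 1.9q → q* = 5.4921.
The Pigouvian tax equals MEC at q*: 11.9 + 0.9×5.4921 = 16.8429.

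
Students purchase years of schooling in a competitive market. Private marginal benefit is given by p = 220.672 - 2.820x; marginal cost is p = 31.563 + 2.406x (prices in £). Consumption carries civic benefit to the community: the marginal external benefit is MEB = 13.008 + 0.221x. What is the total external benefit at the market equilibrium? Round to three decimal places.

£615.403

Market equilibrium (private): 31.563 + 2.406x = 220.672 - 2.820x → x_m = 36.1862.
Total external benefit = ∫₀^{x_m} (13.008 + 0.221x) dx = 13.008×36.1862 + ½×0.221×36.1862² = 615.4033.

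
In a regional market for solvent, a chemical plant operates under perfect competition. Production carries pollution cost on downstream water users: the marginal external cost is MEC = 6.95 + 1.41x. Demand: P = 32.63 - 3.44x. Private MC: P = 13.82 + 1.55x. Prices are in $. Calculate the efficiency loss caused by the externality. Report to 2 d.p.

Market equilibrium (private): 13.82 + 1.55x = 32.63 - 3.44x → x_m = 3.7695.
Social marginal cost = private MC + MEC = 20.77 + 2.96x.
Set SMC = demand: 20.77 + 2.96x = 32.63 - 3.44x → x* = 1.8531.
The welfare-loss triangle has base |x_m − x*| and height MEC(x_m) (the vertical gap between SMC and demand is zero at x* and MEC at x_m).
DWL = ½ × 1.9164 × 12.2651 = 11.7524.

DWL = $11.75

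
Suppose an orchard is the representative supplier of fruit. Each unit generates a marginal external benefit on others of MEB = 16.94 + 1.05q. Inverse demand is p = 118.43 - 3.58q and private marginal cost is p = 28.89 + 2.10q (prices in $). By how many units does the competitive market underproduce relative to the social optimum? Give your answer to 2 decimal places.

7.23 units

Market equilibrium (private): 28.89 + 2.10q = 118.43 - 3.58q → q_m = 15.7641.
Social marginal cost = private MC − MEB = 11.95 + 1.05q.
Set SMC = demand: 11.95 + 1.05q = 118.43 - 3.58q → q* = 22.9978.
Gap = |15.7641 − 22.9978| = 7.2337.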